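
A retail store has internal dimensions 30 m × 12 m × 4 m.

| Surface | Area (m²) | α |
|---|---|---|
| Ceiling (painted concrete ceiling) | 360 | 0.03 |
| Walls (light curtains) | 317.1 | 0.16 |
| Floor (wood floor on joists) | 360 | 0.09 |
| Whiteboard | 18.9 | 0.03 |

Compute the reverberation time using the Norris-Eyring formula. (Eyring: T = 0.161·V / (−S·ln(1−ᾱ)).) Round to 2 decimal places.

S = Σ Sᵢ = 1056.0 m².
Absorption A = 360·0.03 + 317.1·0.16 + 360·0.09 + 18.9·0.03 = 94.503 sabins.
ᾱ = 94.503 / 1056.0 = 0.0895.
Eyring denominator: −S ln(1−ᾱ) = 99.012.
V = 30 × 12 × 4 = 1440 m³.
T = 0.161·V/[−S·ln(1−ᾱ)] = 0.161·1440/99.012 = 2.34 s.

2.34 sec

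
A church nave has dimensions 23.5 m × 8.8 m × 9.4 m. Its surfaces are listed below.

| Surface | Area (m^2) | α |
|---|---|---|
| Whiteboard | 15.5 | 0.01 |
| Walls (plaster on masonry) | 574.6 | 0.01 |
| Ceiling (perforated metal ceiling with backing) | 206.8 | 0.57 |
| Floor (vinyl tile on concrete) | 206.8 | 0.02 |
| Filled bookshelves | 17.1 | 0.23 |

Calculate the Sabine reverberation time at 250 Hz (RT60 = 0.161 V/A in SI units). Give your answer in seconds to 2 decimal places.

Summing Sᵢαᵢ: 0.155 + 5.746 + 117.876 + 4.136 + 3.933 → A = 131.846 sabins.
Room volume: 1943.92 m³.
RT60 = 0.161 · V / A = 0.161 × 1943.92 / 131.846 = 2.37 s.

2.37 s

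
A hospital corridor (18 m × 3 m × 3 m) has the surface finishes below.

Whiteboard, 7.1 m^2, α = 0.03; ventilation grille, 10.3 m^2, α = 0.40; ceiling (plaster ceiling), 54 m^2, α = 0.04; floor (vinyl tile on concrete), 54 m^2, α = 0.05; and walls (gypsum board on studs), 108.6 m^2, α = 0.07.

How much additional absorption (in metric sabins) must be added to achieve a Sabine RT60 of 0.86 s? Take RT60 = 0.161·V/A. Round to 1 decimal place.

Summing Sᵢαᵢ: 0.213 + 4.120 + 2.160 + 2.700 + 7.602 → A₁ = 16.795 sabins.
Target A₂ = 0.161·162/0.86 = 30.328 sabins (V = 162 m³).
ΔA = A₂ − A₁ = 30.328 − 16.795 = 13.5 sabins.

13.5 sabins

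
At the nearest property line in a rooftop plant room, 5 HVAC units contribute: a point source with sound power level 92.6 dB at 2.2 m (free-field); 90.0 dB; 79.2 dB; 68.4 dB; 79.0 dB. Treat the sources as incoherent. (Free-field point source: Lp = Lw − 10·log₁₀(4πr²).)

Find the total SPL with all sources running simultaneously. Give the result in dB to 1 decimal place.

90.8 dB

Source at 2.2 m: Lp = 92.6 − 10·log₁₀(4π·2.2²) = 92.6 − 10·log₁₀(60.821) = 74.8 dB.
Sum in the linear (power) domain: Σ 10^(Lᵢ/10) = 10^(74.8/10) + 10^(90.0/10) + 10^(79.2/10) + 10^(68.4/10) + 10^(79.0/10) = 1.2e+09.
Combined level = 10 log₁₀(1.2e+09) = 90.8 dB.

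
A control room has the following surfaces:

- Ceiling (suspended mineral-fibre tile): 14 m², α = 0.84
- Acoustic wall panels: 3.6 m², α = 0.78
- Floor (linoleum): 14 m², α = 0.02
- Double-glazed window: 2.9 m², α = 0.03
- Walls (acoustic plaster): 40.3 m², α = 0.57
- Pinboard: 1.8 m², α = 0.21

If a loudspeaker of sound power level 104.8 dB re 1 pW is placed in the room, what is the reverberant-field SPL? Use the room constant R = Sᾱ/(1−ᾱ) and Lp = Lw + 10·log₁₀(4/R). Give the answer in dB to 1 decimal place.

92.0 dB

Σ(Sᵢαᵢ) = 14×0.84 + 3.6×0.78 + 14×0.02 + 2.9×0.03 + 40.3×0.57 + 1.8×0.21 = 38.284; total area S = 76.6 m².
ᾱ = 0.4998, so room constant R = A/(1−ᾱ) = 76.537 m².
Lp = 104.8 + 10·log₁₀(4/76.537) = 104.8 + (-12.82) = 92.0 dB.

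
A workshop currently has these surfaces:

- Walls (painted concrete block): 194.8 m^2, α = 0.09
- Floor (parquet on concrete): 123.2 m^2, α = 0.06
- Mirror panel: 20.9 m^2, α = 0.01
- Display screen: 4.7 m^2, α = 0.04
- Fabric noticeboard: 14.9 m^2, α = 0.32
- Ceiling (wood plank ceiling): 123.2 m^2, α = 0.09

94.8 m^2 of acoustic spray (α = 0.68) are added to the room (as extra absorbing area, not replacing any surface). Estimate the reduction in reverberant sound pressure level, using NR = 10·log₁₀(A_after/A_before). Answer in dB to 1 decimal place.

Equivalent absorption area: A_before = 194.8·0.09 + 123.2·0.06 + 20.9·0.01 + 4.7·0.04 + 14.9·0.32 + 123.2·0.09 = 41.177 m^2.
Treatment contributes 94.8·0.68 = 64.464 sabins.
New total A_after = 105.641 sabins.
NR = 10·log₁₀(105.641/41.177) = 4.1 dB.

4.1 dB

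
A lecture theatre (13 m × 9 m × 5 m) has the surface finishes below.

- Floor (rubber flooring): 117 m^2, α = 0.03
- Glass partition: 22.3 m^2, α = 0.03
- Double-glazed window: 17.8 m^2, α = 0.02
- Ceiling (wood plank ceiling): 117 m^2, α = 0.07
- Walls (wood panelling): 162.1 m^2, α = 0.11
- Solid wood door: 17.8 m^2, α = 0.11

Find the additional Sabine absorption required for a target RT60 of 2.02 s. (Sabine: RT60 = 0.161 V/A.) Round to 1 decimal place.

14.1 sabins

A₁ = Σ Sᵢαᵢ = 117*0.03 + 22.3*0.03 + 17.8*0.02 + 117*0.07 + 162.1*0.11 + 17.8*0.11 = 32.514 sabins.
For T = 2.02 s, need A₂ = 0.161·V/T = 0.161·585/2.02 = 46.626 sabins.
Additional absorption ΔA = 46.626 − 32.514 = 14.1 sabins.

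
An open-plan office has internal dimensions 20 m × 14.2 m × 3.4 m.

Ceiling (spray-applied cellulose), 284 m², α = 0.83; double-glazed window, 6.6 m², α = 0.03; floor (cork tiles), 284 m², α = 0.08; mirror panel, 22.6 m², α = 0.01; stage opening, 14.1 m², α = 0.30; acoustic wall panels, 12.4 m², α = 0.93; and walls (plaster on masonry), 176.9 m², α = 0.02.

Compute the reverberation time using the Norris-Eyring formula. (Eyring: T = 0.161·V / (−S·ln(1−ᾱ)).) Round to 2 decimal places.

0.45 seconds

Total surface area S = 284 + 6.6 + 284 + 22.6 + 14.1 + 12.4 + 176.9 = 800.6 m².
Absorption A = 284·0.83 + 6.6·0.03 + 284·0.08 + 22.6·0.01 + 14.1·0.30 + 12.4·0.93 + 176.9·0.02 = 278.164 sabins.
ᾱ = 278.164 / 800.6 = 0.3474.
−S·ln(1−ᾱ) = −800.6 × ln(1 − 0.3474) = 341.689.
V = 20 × 14.2 × 3.4 = 965.6 m³.
T = 0.161·V/[−S·ln(1−ᾱ)] = 0.161·965.6/341.689 = 0.45 s.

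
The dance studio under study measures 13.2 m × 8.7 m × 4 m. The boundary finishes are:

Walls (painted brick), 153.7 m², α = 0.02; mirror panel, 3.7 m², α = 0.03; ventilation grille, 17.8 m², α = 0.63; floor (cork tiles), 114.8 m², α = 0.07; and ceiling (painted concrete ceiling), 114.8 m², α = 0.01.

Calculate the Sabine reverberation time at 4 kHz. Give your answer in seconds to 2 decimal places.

3.14 seconds

Equivalent absorption area: A = 153.7×0.02 + 3.7×0.03 + 17.8×0.63 + 114.8×0.07 + 114.8×0.01 = 23.583 m².
V = 13.2·8.7·4 = 459.36 m³.
T = 0.161 V/A = 0.161·459.36/23.583 = 3.14 s.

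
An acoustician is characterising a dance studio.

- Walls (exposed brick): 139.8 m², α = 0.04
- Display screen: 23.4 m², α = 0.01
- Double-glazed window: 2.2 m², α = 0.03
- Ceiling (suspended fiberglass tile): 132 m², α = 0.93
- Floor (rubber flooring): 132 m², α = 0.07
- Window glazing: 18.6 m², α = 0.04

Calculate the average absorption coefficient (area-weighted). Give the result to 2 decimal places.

0.31

S = Σ Sᵢ = 139.8 + 23.4 + 2.2 + 132 + 132 + 18.6 = 448.0 m².
Weighted sum Σ Sα = 138.636.
ᾱ = A/S = 0.31.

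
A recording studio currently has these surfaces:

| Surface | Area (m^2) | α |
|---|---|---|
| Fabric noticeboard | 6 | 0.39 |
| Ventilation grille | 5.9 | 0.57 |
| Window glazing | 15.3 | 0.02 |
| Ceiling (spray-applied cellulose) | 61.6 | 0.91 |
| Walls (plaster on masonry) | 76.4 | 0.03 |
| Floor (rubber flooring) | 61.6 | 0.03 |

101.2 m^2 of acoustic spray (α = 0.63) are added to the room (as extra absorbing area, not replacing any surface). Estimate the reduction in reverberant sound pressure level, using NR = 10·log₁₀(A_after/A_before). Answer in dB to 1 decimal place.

Summing Sᵢαᵢ: 2.340 + 3.363 + 0.306 + 56.056 + 2.292 + 1.848 → A_before = 66.205 sabins.
Added absorption = 101.2 × 0.63 = 63.756 sabins.
New total A_after = 129.961 sabins.
Reduction = 10 log₁₀(A_after/A_before) = 10 log₁₀(1.9630) = 2.9 dB.

2.9 dB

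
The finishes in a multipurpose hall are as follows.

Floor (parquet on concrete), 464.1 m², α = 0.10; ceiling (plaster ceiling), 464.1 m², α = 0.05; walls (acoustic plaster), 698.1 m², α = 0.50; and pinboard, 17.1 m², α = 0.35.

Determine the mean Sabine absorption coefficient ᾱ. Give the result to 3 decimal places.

0.258

S = Σ Sᵢ = 464.1 + 464.1 + 698.1 + 17.1 = 1643.4 m².
Weighted sum Σ Sα = 424.650.
ᾱ = A/S = 0.258.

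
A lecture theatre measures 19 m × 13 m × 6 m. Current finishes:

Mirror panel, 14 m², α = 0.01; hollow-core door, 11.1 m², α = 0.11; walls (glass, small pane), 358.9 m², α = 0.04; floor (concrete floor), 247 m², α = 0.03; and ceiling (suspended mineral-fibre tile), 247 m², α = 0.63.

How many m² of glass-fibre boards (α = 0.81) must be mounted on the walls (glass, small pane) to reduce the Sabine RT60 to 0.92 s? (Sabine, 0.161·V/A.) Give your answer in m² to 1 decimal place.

A₁ = Σ Sᵢαᵢ = 14·0.01 + 11.1·0.11 + 358.9·0.04 + 247·0.03 + 247·0.63 = 178.737 sabins.
Required A₂ = 0.161·1482/0.92 = 259.350 sabins.
Absorption to add: 259.350 − 178.737 = 80.613 sabins.
Each m² of panel replacing the walls (glass, small pane) adds (0.81 − 0.04) = 0.77 sabins.
Area = ΔA/Δα = 80.613/0.77 = 104.7 m².

104.7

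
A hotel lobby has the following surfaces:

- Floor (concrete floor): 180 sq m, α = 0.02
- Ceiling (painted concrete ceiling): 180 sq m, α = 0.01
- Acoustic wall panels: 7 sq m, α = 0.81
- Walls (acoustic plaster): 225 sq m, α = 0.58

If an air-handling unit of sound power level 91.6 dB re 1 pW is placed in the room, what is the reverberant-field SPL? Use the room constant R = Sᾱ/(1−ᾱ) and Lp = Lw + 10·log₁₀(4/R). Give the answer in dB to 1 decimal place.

74.9 dB

Σ(Sᵢαᵢ) = 180×0.02 + 180×0.01 + 7×0.81 + 225×0.58 = 141.570; total area S = 592.0 sq m.
ᾱ = 0.2391, so room constant R = A/(1−ᾱ) = 186.056 sq m.
Lp = 91.6 + 10·log₁₀(4/186.056) = 91.6 + (-16.68) = 74.9 dB.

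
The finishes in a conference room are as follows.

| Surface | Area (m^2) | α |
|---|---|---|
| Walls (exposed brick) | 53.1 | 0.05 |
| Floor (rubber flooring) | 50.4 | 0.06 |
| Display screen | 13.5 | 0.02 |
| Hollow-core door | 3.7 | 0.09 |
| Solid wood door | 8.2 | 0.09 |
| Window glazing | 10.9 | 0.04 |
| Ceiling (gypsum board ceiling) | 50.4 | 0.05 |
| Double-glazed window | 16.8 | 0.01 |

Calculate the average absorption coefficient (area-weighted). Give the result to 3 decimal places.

0.049

Total surface area S = 207.0 m^2.
Weighted sum Σ Sα = 10.144.
ᾱ = A/S = 0.049.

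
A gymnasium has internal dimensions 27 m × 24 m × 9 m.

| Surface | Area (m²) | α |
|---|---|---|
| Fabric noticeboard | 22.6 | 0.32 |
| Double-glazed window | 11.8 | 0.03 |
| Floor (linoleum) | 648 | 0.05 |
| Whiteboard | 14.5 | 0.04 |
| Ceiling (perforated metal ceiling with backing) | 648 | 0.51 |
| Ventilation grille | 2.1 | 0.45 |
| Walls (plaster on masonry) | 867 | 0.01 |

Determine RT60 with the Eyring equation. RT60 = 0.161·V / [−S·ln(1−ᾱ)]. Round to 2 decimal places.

2.25 s

Total surface area S = 22.6 + 11.8 + 648 + 14.5 + 648 + 2.1 + 867 = 2214.0 m².
Σ(Sᵢαᵢ) = 22.6×0.32 + 11.8×0.03 + 648×0.05 + 14.5×0.04 + 648×0.51 + 2.1×0.45 + 867×0.01 = 380.661.
Mean coefficient ᾱ = A/S = 0.1719.
Eyring denominator: −S ln(1−ᾱ) = 417.608.
V = 27 × 24 × 9 = 5832 m³.
RT60 = 0.161 × 5832 / 417.608 = 2.25 s.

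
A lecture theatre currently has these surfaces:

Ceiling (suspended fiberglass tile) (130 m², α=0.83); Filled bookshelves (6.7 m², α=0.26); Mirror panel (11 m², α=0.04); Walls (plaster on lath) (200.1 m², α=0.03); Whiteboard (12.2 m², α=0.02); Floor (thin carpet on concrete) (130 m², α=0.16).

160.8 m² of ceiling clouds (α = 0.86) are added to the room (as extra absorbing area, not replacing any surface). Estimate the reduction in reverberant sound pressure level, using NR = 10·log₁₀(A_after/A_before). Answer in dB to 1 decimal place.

3.0 dB

Total absorption A_before = 130×0.83 + 6.7×0.26 + 11×0.04 + 200.1×0.03 + 12.2×0.02 + 130×0.16
  = 107.900 + 1.742 + 0.440 + 6.003 + 0.244 + 20.800 = 137.129 m² sabins.
Treatment contributes 160.8·0.86 = 138.288 sabins.
New total A_after = 275.417 sabins.
Reduction = 10 log₁₀(A_after/A_before) = 10 log₁₀(2.0085) = 3.0 dB.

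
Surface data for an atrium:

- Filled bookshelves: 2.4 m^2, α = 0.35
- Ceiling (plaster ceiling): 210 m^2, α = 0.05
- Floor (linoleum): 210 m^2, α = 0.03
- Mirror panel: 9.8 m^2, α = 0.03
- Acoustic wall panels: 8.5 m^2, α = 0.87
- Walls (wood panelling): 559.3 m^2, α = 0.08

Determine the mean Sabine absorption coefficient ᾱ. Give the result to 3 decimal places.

S = Σ Sᵢ = 2.4 + 210 + 210 + 9.8 + 8.5 + 559.3 = 1000.0 m^2.
Weighted sum Σ Sα = 70.073.
ᾱ = A/S = 0.070.

0.070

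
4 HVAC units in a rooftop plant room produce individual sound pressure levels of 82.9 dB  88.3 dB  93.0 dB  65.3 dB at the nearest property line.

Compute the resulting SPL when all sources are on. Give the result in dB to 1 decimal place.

Converting to relative power and adding: 10^(82.9/10) + 10^(88.3/10) + 10^(93.0/10) + 10^(65.3/10) = 2.87e+09.
Combined level = 10 log₁₀(2.87e+09) = 94.6 dB.

94.6 dB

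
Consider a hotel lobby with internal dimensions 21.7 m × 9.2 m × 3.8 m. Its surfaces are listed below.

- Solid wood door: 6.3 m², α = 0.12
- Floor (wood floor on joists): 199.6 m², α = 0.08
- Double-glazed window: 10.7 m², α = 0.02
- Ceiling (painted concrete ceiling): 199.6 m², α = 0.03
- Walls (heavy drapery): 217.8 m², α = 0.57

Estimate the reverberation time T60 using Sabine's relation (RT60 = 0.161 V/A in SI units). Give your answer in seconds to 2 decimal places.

0.83 s

Summing Sᵢαᵢ: 0.756 + 15.968 + 0.214 + 5.988 + 124.146 → A = 147.072 sabins.
Volume V = 21.7 × 9.2 × 3.8 = 758.632 m³.
T = 0.161 V/A = 0.161·758.632/147.072 = 0.83 s.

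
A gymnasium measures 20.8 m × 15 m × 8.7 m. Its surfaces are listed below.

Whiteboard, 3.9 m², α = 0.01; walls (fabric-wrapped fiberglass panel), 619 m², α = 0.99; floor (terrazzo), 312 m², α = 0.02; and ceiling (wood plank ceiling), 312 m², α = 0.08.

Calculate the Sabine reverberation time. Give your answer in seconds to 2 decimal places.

Summing Sᵢαᵢ: 0.039 + 612.810 + 6.240 + 24.960 → A = 644.049 sabins.
Volume V = 20.8 × 15 × 8.7 = 2714.4 m³.
RT60 = 0.161 · V / A = 0.161 × 2714.4 / 644.049 = 0.68 s.

0.68 s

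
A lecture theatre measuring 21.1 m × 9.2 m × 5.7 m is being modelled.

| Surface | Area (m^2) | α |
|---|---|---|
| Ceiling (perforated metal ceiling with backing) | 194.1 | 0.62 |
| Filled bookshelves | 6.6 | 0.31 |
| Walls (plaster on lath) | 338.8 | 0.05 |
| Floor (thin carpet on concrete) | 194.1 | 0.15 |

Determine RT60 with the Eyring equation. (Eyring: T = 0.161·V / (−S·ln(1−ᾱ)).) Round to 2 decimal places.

0.93 sec

S = Σ Sᵢ = 733.6 m^2.
Absorption A = 194.1×0.62 + 6.6×0.31 + 338.8×0.05 + 194.1×0.15 = 168.443 sabins.
ᾱ = 168.443 / 733.6 = 0.2296.
Eyring denominator: −S ln(1−ᾱ) = 191.356.
V = 21.1 × 9.2 × 5.7 = 1106.484 m³.
RT60 = 0.161 × 1106.484 / 191.356 = 0.93 s.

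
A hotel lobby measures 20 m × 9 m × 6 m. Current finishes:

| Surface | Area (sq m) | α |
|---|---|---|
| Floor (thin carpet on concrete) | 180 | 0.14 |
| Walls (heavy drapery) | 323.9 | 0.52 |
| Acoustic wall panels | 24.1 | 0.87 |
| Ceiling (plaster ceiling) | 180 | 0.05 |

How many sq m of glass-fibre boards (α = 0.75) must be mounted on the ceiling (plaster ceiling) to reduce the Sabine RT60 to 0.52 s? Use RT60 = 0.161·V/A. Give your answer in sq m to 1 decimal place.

Equivalent absorption area: A₁ = 180·0.14 + 323.9·0.52 + 24.1·0.87 + 180·0.05 = 223.595 sq m.
V = 1080 m³. Target absorption A₂ = 0.161 × 1080 / 0.52 = 334.385 sabins.
Absorption to add: 334.385 − 223.595 = 110.790 sabins.
Net gain per sq m: Δα = 0.75 − 0.05 = 0.70.
Panel area = 110.790 / 0.70 = 158.3 sq m.

158.3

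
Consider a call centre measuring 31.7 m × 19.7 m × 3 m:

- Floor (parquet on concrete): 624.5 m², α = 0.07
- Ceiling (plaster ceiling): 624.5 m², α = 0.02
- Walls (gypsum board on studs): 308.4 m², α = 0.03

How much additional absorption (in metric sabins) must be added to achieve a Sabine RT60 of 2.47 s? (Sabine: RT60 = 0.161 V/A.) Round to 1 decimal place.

Equivalent absorption area: A₁ = 624.5×0.07 + 624.5×0.02 + 308.4×0.03 = 65.457 m².
V = 1873.47 m³. Required absorption A₂ = 0.161 × 1873.47 / 2.47 = 122.117 sabins.
Additional absorption ΔA = 122.117 − 65.457 = 56.7 sabins.

56.7 sabins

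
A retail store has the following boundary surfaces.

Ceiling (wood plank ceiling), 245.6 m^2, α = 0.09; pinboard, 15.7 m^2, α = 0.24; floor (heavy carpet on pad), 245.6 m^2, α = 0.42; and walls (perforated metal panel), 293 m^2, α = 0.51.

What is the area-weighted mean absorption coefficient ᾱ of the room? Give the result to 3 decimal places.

S = Σ Sᵢ = 245.6 + 15.7 + 245.6 + 293 = 799.9 m^2.
Σ(Sᵢαᵢ) = 245.6×0.09 + 15.7×0.24 + 245.6×0.42 + 293×0.51 = 278.454.
ᾱ = 278.454 / 799.9 = 0.348.

0.348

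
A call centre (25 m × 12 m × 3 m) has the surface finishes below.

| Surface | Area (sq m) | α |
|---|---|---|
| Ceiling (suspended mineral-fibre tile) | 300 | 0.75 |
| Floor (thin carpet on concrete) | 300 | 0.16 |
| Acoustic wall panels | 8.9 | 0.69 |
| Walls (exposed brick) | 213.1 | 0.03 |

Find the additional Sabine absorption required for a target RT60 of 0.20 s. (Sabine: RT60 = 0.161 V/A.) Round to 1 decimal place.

Equivalent absorption area: A₁ = 300×0.75 + 300×0.16 + 8.9×0.69 + 213.1×0.03 = 285.534 sq m.
V = 900 m³. Required absorption A₂ = 0.161 × 900 / 0.20 = 724.500 sabins.
Additional absorption ΔA = 724.500 − 285.534 = 439.0 sabins.

439.0 sabins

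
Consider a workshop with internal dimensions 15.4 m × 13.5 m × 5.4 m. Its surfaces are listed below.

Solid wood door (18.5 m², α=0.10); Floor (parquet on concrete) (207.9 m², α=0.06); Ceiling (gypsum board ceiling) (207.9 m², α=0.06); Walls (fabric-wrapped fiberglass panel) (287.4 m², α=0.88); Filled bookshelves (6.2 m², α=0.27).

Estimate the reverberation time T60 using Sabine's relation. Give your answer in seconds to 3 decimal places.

0.642 s

A = Σ Sᵢαᵢ = 18.5×0.10 + 207.9×0.06 + 207.9×0.06 + 287.4×0.88 + 6.2×0.27 = 281.384 sabins.
V = 15.4·13.5·5.4 = 1122.66 m³.
T = 0.161 V/A = 0.161·1122.66/281.384 = 0.642 s.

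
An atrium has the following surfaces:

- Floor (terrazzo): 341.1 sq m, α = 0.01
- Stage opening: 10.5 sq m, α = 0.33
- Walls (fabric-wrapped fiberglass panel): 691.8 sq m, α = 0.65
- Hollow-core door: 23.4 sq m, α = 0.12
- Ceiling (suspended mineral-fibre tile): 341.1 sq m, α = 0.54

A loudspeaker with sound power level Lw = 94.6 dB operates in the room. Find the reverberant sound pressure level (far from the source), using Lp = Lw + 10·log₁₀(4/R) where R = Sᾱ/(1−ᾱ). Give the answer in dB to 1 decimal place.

A = 643.548 sabins; S = 1407.9 sq m.
ᾱ = 643.548/1407.9 = 0.4571; R = Sᾱ/(1−ᾱ) = 643.548/(1−0.4571) = 1185.390 sq m.
Lp = 94.6 + 10·log₁₀(4/1185.390) = 94.6 + (-24.72) = 69.9 dB.

69.9 dB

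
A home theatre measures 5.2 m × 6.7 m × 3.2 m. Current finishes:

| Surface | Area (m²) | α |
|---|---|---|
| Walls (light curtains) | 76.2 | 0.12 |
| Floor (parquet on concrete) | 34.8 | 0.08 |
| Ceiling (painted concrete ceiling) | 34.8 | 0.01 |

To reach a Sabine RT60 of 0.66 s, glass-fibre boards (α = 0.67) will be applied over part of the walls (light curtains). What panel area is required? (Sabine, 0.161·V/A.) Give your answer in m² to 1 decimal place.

Summing Sᵢαᵢ: 9.144 + 2.784 + 0.348 → A₁ = 12.276 sabins.
V = 111.488 m³. Target absorption A₂ = 0.161 × 111.488 / 0.66 = 27.196 sabins.
Absorption to add: 27.196 − 12.276 = 14.920 sabins.
Each m² of panel replacing the walls (light curtains) adds (0.67 − 0.12) = 0.55 sabins.
Area = ΔA/Δα = 14.920/0.55 = 27.1 m².

27.1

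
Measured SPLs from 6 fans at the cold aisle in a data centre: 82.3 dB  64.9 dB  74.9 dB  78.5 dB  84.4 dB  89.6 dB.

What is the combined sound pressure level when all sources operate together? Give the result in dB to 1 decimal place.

91.6 dB

Sum in the linear (power) domain: Σ 10^(Lᵢ/10) = 10^(82.3/10) + 10^(64.9/10) + 10^(74.9/10) + 10^(78.5/10) + 10^(84.4/10) + 10^(89.6/10) = 1.462e+09.
Back to dB: 10·log₁₀ Σ = 91.6 dB.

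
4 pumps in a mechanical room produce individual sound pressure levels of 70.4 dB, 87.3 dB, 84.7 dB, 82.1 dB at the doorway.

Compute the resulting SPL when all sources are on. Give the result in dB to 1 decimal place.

90.0 dB

Σ 10^(Lᵢ/10) = 1.005e+09.
L_total = 10·log₁₀(1.005e+09) = 90.0 dB.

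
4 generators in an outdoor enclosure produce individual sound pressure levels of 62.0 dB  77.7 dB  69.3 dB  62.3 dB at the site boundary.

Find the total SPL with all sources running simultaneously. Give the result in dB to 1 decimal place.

78.5 dB

Sum in the linear (power) domain: Σ 10^(Lᵢ/10) = 10^(62.0/10) + 10^(77.7/10) + 10^(69.3/10) + 10^(62.3/10) = 7.068e+07.
Back to dB: 10·log₁₀ Σ = 78.5 dB.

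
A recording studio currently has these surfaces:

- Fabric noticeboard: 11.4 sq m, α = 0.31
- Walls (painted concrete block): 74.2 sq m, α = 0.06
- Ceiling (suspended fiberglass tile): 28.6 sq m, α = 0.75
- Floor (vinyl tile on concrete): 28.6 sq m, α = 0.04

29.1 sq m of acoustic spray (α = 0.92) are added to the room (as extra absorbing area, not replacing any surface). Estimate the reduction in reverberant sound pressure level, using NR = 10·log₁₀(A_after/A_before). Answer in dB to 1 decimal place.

2.7 dB

Summing Sᵢαᵢ: 3.534 + 4.452 + 21.450 + 1.144 → A_before = 30.580 sabins.
Added absorption = 29.1 × 0.92 = 26.772 sabins.
New total A_after = 57.352 sabins.
Reduction = 10 log₁₀(A_after/A_before) = 10 log₁₀(1.8755) = 2.7 dB.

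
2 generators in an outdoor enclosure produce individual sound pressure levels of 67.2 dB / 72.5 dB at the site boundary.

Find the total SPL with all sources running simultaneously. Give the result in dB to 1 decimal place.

73.6 dB

Σ 10^(Lᵢ/10) = 2.303e+07.
Combined level = 10 log₁₀(2.303e+07) = 73.6 dB.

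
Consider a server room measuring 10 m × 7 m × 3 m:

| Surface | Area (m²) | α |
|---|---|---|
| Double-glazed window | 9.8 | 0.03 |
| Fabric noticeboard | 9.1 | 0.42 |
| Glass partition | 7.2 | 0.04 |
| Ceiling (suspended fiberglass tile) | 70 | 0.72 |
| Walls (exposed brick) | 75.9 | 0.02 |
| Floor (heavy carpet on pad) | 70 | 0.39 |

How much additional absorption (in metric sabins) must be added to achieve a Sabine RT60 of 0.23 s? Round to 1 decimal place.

63.4 sabins

Total absorption A₁ = 9.8·0.03 + 9.1·0.42 + 7.2·0.04 + 70·0.72 + 75.9·0.02 + 70·0.39
  = 0.294 + 3.822 + 0.288 + 50.400 + 1.518 + 27.300 = 83.622 m² sabins.
V = 210 m³. Required absorption A₂ = 0.161 × 210 / 0.23 = 147.000 sabins.
Shortfall: 147.000 − 83.622 = 63.4 sabins.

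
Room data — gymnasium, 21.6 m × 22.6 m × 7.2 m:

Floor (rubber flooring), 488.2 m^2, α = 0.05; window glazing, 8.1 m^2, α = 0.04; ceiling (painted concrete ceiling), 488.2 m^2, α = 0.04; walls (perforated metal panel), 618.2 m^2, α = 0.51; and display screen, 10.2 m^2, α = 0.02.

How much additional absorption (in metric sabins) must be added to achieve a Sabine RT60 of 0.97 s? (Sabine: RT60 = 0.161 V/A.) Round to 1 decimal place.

223.6 sabins

Summing Sᵢαᵢ: 24.410 + 0.324 + 19.528 + 315.282 + 0.204 → A₁ = 359.748 sabins.
V = 3514.752 m³. Required absorption A₂ = 0.161 × 3514.752 / 0.97 = 583.376 sabins.
Additional absorption ΔA = 583.376 − 359.748 = 223.6 sabins.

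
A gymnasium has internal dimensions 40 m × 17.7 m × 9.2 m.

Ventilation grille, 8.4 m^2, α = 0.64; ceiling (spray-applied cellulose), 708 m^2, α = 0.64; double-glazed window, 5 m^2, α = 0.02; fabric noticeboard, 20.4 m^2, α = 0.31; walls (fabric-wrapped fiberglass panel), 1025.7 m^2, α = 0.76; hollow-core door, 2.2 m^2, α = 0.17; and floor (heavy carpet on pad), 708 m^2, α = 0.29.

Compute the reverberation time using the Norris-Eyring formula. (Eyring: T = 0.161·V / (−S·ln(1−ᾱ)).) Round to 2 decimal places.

Total surface area S = 8.4 + 708 + 5 + 20.4 + 1025.7 + 2.2 + 708 = 2477.7 m^2.
Σ(Sᵢαᵢ) = 8.4·0.64 + 708·0.64 + 5·0.02 + 20.4·0.31 + 1025.7·0.76 + 2.2·0.17 + 708·0.29 = 1450.146.
Mean coefficient ᾱ = A/S = 0.5853.
Eyring denominator: −S ln(1−ᾱ) = 2180.871.
V = 40 × 17.7 × 9.2 = 6513.6 m³.
T = 0.161·V/[−S·ln(1−ᾱ)] = 0.161·6513.6/2180.871 = 0.48 s.

0.48 s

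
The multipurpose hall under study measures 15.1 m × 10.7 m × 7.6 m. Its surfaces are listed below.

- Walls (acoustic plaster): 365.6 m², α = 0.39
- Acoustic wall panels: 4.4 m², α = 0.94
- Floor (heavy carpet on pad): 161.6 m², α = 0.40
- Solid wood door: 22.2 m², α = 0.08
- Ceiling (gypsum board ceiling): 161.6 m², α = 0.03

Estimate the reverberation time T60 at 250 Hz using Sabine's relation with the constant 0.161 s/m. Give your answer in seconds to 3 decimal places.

A = Σ Sᵢαᵢ = 365.6×0.39 + 4.4×0.94 + 161.6×0.40 + 22.2×0.08 + 161.6×0.03 = 217.984 sabins.
Room volume: 1227.932 m³.
Sabine: RT60 = 0.161 × 1227.932 / 217.984 = 0.907 s.

0.907 sec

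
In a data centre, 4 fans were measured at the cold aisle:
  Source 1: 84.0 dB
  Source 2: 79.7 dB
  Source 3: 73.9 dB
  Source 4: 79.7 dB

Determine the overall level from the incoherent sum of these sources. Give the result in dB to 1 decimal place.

86.7 dB

Sum in the linear (power) domain: Σ 10^(Lᵢ/10) = 10^(84.0/10) + 10^(79.7/10) + 10^(73.9/10) + 10^(79.7/10) = 4.624e+08.
L_total = 10·log₁₀(4.624e+08) = 86.7 dB.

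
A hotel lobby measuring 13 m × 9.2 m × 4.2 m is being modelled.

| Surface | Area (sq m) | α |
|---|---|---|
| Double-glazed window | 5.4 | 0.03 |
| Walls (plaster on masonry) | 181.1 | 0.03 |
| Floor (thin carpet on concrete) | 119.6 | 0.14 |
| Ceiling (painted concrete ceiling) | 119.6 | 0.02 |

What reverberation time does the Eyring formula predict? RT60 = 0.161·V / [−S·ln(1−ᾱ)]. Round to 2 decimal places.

3.17 s

Total surface area S = 5.4 + 181.1 + 119.6 + 119.6 = 425.7 sq m.
Absorption A = 5.4·0.03 + 181.1·0.03 + 119.6·0.14 + 119.6·0.02 = 24.731 sabins.
Mean coefficient ᾱ = A/S = 0.0581.
−S·ln(1−ᾱ) = −425.7 × ln(1 − 0.0581) = 25.481.
V = 13 × 9.2 × 4.2 = 502.32 m³.
T = 0.161·V/[−S·ln(1−ᾱ)] = 0.161·502.32/25.481 = 3.17 s.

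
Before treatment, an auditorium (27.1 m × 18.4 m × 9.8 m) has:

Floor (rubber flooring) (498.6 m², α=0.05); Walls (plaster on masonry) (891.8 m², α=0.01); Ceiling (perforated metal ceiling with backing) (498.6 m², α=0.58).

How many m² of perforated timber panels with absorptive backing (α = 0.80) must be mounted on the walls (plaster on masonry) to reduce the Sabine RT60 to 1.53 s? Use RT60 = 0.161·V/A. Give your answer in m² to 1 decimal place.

242.0

Equivalent absorption area: A₁ = 498.6*0.05 + 891.8*0.01 + 498.6*0.58 = 323.036 m².
Required A₂ = 0.161·4886.672/1.53 = 514.218 sabins.
Absorption to add: 514.218 − 323.036 = 191.182 sabins.
Each m² of panel replacing the walls (plaster on masonry) adds (0.80 − 0.01) = 0.79 sabins.
Panel area = 191.182 / 0.79 = 242.0 m².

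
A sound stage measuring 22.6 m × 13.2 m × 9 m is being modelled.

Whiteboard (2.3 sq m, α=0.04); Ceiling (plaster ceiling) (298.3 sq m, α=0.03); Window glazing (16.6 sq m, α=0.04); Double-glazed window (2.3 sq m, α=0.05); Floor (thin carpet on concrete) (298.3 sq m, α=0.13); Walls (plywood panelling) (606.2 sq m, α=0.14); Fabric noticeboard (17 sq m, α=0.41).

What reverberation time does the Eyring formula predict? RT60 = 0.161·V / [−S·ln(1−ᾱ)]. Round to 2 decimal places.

2.90 s

Total surface area S = 2.3 + 298.3 + 16.6 + 2.3 + 298.3 + 606.2 + 17 = 1241.0 sq m.
Absorption A = 2.3×0.04 + 298.3×0.03 + 16.6×0.04 + 2.3×0.05 + 298.3×0.13 + 606.2×0.14 + 17×0.41 = 140.437 sabins.
Mean coefficient ᾱ = A/S = 0.1132.
Eyring denominator: −S ln(1−ᾱ) = 149.089.
V = 22.6 × 13.2 × 9 = 2684.88 m³.
T = 0.161·V/[−S·ln(1−ᾱ)] = 0.161·2684.88/149.089 = 2.90 s.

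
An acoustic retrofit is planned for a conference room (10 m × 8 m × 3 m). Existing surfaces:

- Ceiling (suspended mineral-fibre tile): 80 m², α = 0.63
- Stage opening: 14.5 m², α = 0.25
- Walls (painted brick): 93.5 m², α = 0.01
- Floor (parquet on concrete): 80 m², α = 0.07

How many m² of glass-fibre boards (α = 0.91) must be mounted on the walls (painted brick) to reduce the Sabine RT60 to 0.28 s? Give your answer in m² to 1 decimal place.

86.0

Summing Sᵢαᵢ: 50.400 + 3.625 + 0.935 + 5.600 → A₁ = 60.560 sabins.
V = 240 m³. Target absorption A₂ = 0.161 × 240 / 0.28 = 138.000 sabins.
ΔA needed = 138.000 − 60.560 = 77.440 sabins.
Each m² of panel replacing the walls (painted brick) adds (0.91 − 0.01) = 0.90 sabins.
Panel area = 77.440 / 0.90 = 86.0 m².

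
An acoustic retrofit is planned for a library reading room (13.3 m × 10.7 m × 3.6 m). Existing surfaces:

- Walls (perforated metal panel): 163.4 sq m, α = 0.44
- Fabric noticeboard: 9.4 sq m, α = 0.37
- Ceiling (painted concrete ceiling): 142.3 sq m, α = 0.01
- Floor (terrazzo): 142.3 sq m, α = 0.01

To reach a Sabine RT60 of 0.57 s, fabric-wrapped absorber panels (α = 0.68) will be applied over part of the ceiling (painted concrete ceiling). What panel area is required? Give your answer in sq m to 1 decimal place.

99.2

Equivalent absorption area: A₁ = 163.4*0.44 + 9.4*0.37 + 142.3*0.01 + 142.3*0.01 = 78.220 sq m.
Required A₂ = 0.161·512.316/0.57 = 144.707 sabins.
ΔA needed = 144.707 − 78.220 = 66.487 sabins.
Net gain per sq m: Δα = 0.68 − 0.01 = 0.67.
Panel area = 66.487 / 0.67 = 99.2 sq m.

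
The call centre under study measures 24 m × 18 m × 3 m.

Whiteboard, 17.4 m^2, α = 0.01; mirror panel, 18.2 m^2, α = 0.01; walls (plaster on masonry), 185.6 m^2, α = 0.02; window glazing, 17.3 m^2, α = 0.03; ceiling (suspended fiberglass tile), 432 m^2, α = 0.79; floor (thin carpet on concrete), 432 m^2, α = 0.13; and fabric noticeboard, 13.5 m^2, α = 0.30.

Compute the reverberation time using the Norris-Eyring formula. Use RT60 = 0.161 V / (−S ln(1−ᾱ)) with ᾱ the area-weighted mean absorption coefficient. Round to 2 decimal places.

Total surface area S = 17.4 + 18.2 + 185.6 + 17.3 + 432 + 432 + 13.5 = 1116.0 m^2.
Absorption A = 17.4×0.01 + 18.2×0.01 + 185.6×0.02 + 17.3×0.03 + 432×0.79 + 432×0.13 + 13.5×0.30 = 406.077 sabins.
Mean coefficient ᾱ = A/S = 0.3639.
−S·ln(1−ᾱ) = −1116.0 × ln(1 − 0.3639) = 504.878.
V = 24 × 18 × 3 = 1296 m³.
RT60 = 0.161 × 1296 / 504.878 = 0.41 s.

0.41 seconds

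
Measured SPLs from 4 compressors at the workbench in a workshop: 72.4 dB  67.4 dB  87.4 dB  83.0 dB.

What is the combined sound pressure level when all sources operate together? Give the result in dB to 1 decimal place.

88.9 dB

Σ 10^(Lᵢ/10) = 7.719e+08.
Combined level = 10 log₁₀(7.719e+08) = 88.9 dB.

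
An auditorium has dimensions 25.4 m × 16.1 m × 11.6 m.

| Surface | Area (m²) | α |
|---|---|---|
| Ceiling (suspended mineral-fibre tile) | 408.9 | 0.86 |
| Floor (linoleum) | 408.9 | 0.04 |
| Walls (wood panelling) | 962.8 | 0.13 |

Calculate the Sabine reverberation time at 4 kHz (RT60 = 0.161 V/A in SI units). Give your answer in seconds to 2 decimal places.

1.55 seconds

Equivalent absorption area: A = 408.9×0.86 + 408.9×0.04 + 962.8×0.13 = 493.174 m².
V = 25.4·16.1·11.6 = 4743.704 m³.
Sabine: RT60 = 0.161 × 4743.704 / 493.174 = 1.55 s.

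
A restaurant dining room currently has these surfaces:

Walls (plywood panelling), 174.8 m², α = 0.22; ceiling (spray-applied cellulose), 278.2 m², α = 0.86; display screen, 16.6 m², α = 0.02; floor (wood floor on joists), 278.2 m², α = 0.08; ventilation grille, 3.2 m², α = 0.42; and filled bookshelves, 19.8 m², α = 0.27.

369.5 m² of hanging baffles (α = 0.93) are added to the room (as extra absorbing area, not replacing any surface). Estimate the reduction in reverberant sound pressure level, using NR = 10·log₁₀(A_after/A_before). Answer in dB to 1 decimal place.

3.3 dB

Summing Sᵢαᵢ: 38.456 + 239.252 + 0.332 + 22.256 + 1.344 + 5.346 → A_before = 306.986 sabins.
Treatment contributes 369.5·0.93 = 343.635 sabins.
New total A_after = 650.621 sabins.
Reduction = 10 log₁₀(A_after/A_before) = 10 log₁₀(2.1194) = 3.3 dB.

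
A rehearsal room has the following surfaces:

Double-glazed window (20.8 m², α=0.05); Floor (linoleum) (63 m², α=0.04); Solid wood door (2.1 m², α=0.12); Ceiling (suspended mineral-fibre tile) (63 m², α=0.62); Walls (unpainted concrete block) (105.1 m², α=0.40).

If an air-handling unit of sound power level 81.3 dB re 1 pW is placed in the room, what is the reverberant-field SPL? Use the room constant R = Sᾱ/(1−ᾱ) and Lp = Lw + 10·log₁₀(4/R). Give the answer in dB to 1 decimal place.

A = 84.912 sabins; S = 254.0 m².
ᾱ = 0.3343, so room constant R = A/(1−ᾱ) = 127.553 m².
Lp = Lw + 10 log₁₀(4/R) = 81.3 -15.04 = 66.3 dB.

66.3 dB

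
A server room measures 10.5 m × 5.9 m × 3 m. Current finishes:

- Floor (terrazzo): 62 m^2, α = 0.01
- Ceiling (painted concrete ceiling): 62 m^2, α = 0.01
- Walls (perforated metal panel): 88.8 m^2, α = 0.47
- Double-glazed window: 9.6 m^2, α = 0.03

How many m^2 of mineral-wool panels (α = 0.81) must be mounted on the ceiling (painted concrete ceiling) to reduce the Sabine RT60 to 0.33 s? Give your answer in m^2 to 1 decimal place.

Summing Sᵢαᵢ: 0.620 + 0.620 + 41.736 + 0.288 → A₁ = 43.264 sabins.
V = 185.85 m³. Target absorption A₂ = 0.161 × 185.85 / 0.33 = 90.672 sabins.
ΔA needed = 90.672 − 43.264 = 47.408 sabins.
Each m^2 of panel replacing the ceiling (painted concrete ceiling) adds (0.81 − 0.01) = 0.80 sabins.
Area = ΔA/Δα = 47.408/0.80 = 59.3 m^2.

59.3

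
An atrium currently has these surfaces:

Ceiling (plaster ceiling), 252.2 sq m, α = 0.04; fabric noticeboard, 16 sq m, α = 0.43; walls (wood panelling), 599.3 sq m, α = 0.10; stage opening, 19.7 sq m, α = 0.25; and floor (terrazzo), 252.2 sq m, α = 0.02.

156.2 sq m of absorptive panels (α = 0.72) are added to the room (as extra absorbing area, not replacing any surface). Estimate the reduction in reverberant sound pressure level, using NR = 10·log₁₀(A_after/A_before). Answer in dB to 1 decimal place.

3.6 dB

Equivalent absorption area: A_before = 252.2×0.04 + 16×0.43 + 599.3×0.10 + 19.7×0.25 + 252.2×0.02 = 86.867 sq m.
Added absorption = 156.2 × 0.72 = 112.464 sabins.
A_after = 86.867 + 112.464 = 199.331 sabins.
Reduction = 10 log₁₀(A_after/A_before) = 10 log₁₀(2.2947) = 3.6 dB.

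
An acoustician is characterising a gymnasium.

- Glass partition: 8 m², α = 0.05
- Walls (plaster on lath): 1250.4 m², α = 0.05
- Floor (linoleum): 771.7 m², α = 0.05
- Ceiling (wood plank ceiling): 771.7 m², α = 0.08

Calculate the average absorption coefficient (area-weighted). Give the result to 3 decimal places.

S = Σ Sᵢ = 8 + 1250.4 + 771.7 + 771.7 = 2801.8 m².
A = 8×0.05 + 1250.4×0.05 + 771.7×0.05 + 771.7×0.08 = 163.241 sabins.
ᾱ = 163.241 / 2801.8 = 0.058.

0.058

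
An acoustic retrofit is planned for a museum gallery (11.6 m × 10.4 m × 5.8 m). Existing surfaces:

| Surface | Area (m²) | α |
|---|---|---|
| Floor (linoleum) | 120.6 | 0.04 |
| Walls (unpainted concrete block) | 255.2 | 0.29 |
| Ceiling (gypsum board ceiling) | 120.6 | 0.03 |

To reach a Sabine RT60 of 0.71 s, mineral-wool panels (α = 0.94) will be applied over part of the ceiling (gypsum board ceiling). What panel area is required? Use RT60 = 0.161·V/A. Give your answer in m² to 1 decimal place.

Equivalent absorption area: A₁ = 120.6×0.04 + 255.2×0.29 + 120.6×0.03 = 82.450 m².
V = 699.712 m³. Target absorption A₂ = 0.161 × 699.712 / 0.71 = 158.667 sabins.
Absorption to add: 158.667 − 82.450 = 76.217 sabins.
Net gain per m²: Δα = 0.94 − 0.03 = 0.91.
Panel area = 76.217 / 0.91 = 83.8 m².

83.8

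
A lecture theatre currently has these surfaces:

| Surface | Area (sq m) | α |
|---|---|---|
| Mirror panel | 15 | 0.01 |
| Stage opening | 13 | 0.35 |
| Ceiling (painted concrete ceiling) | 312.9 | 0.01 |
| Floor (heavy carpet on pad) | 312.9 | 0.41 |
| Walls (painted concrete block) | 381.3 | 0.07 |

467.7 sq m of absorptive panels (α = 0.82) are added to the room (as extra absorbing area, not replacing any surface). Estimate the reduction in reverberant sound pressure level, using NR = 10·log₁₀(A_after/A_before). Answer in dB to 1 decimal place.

Equivalent absorption area: A_before = 15*0.01 + 13*0.35 + 312.9*0.01 + 312.9*0.41 + 381.3*0.07 = 162.809 sq m.
Treatment contributes 467.7·0.82 = 383.514 sabins.
A_after = 162.809 + 383.514 = 546.323 sabins.
Reduction = 10 log₁₀(A_after/A_before) = 10 log₁₀(3.3556) = 5.3 dB.

5.3 dB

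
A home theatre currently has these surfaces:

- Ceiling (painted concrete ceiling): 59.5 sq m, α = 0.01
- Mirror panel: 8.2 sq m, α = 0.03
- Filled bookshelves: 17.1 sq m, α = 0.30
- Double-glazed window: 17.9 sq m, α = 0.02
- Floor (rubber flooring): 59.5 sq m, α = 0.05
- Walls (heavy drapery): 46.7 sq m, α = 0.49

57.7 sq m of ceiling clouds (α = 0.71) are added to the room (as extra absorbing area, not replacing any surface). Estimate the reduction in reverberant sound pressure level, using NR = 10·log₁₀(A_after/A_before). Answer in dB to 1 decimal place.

Equivalent absorption area: A_before = 59.5·0.01 + 8.2·0.03 + 17.1·0.30 + 17.9·0.02 + 59.5·0.05 + 46.7·0.49 = 32.187 sq m.
Added absorption = 57.7 × 0.71 = 40.967 sabins.
New total A_after = 73.154 sabins.
Reduction = 10 log₁₀(A_after/A_before) = 10 log₁₀(2.2728) = 3.6 dB.

3.6 dB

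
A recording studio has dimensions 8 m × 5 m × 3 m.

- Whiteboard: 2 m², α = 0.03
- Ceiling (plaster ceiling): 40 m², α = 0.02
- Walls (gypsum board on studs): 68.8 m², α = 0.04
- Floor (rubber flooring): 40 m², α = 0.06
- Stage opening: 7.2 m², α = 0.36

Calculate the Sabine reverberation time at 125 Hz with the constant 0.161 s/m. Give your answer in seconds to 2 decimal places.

2.25 s

Total absorption A = 2·0.03 + 40·0.02 + 68.8·0.04 + 40·0.06 + 7.2·0.36
  = 0.060 + 0.800 + 2.752 + 2.400 + 2.592 = 8.604 m² sabins.
Volume V = 8 × 5 × 3 = 120 m³.
RT60 = 0.161 · V / A = 0.161 × 120 / 8.604 = 2.25 s.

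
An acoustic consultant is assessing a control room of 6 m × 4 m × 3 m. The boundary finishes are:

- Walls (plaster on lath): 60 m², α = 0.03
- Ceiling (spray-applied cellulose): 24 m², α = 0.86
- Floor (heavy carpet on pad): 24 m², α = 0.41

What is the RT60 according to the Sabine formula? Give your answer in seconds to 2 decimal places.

0.36 seconds

Equivalent absorption area: A = 60·0.03 + 24·0.86 + 24·0.41 = 32.280 m².
Room volume: 72 m³.
T = 0.161 V/A = 0.161·72/32.280 = 0.36 s.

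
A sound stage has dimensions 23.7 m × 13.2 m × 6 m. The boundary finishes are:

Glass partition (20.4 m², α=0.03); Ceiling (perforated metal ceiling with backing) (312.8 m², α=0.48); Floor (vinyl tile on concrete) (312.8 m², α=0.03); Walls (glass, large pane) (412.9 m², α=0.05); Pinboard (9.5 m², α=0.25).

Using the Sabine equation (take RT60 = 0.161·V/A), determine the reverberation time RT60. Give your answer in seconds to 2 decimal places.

1.65 s

Total absorption A = 20.4×0.03 + 312.8×0.48 + 312.8×0.03 + 412.9×0.05 + 9.5×0.25
  = 0.612 + 150.144 + 9.384 + 20.645 + 2.375 = 183.160 m² sabins.
Room volume: 1877.04 m³.
Sabine: RT60 = 0.161 × 1877.04 / 183.160 = 1.65 s.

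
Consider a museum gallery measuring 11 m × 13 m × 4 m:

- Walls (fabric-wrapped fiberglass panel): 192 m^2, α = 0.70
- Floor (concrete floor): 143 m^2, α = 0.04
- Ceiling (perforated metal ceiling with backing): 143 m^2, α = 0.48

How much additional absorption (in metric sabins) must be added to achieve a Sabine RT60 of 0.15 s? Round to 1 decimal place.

405.2 sabins

Equivalent absorption area: A₁ = 192*0.70 + 143*0.04 + 143*0.48 = 208.760 m^2.
V = 572 m³. Required absorption A₂ = 0.161 × 572 / 0.15 = 613.947 sabins.
Additional absorption ΔA = 613.947 − 208.760 = 405.2 sabins.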